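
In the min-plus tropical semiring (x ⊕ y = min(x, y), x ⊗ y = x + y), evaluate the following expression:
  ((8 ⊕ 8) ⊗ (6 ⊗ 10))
((8 ⊕ 8) ⊗ (6 ⊗ 10)) = 24

Expand innermost to outermost. Recall ⊕ takes the minimum of its arguments and ⊗ takes their sum. Working out the expression ((8 ⊕ 8) ⊗ (6 ⊗ 10)) gives 24.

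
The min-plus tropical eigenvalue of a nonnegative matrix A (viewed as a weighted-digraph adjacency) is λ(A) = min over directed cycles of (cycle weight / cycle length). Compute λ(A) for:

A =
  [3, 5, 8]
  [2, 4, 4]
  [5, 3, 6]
λ(A) = 3

Enumerate directed cycles and compute their means (weight / length). Sample:
  cycle 0 → 0: weight = 3, length = 1, mean = 3/1 ≈ 3.000
  cycle 1 → 1: weight = 4, length = 1, mean = 4/1 ≈ 4.000
  cycle 2 → 2: weight = 6, length = 1, mean = 6/1 ≈ 6.000
  cycle 0 → 1 → 0: weight = 7, length = 2, mean = 7/2 ≈ 3.500
  cycle 0 → 2 → 0: weight = 13, length = 2, mean = 13/2 ≈ 6.500
  cycle 1 → 0 → 1: weight = 7, length = 2, mean = 7/2 ≈ 3.500
Minimum mean = 3.000, attained e.g. along the cycle 0 → 0 with weight 3 and length 1. So λ(A) = 3/1 = 3.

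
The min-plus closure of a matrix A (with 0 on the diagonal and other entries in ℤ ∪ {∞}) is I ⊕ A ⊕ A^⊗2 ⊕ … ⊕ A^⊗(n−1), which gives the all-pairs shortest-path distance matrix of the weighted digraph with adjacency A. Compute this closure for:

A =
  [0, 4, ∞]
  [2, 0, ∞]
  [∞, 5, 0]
Closure =
  [0, 4, ∞]
  [2, 0, ∞]
  [7, 5, 0]

This is the Floyd-Warshall all-pairs shortest-path computation. For each intermediate vertex k = 0, 1, …, 2, update dist[i][j] ← min(dist[i][j], dist[i][k] + dist[k][j]). The final matrix gives, for each (i, j), the minimum total weight of any directed path from i to j (possibly empty when i = j).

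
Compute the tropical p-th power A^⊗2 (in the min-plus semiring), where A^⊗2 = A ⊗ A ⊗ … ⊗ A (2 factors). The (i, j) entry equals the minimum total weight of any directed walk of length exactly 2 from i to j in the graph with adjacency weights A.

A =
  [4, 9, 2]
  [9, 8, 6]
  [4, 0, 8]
A^⊗2 =
  [6, 2, 6]
  [10, 6, 11]
  [8, 8, 6]

Each entry (A^⊗2)_ij equals the minimum over all length-2 walks i = v_0 → v_1 → … → v_2 = j of Σ_t A[v_t][v_{t+1}]. For example, for (i, j) = (0, 2) we minimise over 3 possible intermediate vertex sequences; the minimum is 6, attained along the walk 0 → 0 → 2.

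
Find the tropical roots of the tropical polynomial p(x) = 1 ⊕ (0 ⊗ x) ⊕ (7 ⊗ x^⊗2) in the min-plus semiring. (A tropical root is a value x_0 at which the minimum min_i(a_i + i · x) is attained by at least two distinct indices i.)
Roots: {-7, 1}

Each tropical root is a break point of the lower envelope of the lines y = a_i + i · x (there are 3 lines, with slopes 0, 1, ..., 2). Only the lines that attain the minimum somewhere contribute to roots; other lines are dominated. Here the surviving (envelope) indices are i = 2, i = 1, i = 0.
Intersections between consecutive envelope lines give the roots: for adjacent envelope indices i < j the intersection is x = (a_i − a_j) / (j − i). Reading off the sorted break points: {-7, 1}.
Verification: at each break x_0, at least two indices attain the minimum of min_i(a_i + i · x_0).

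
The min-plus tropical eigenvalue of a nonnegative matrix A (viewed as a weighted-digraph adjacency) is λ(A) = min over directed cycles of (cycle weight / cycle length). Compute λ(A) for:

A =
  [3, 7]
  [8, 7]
λ(A) = 3

Enumerate directed cycles and compute their means (weight / length). Sample:
  cycle 0 → 0: weight = 3, length = 1, mean = 3/1 ≈ 3.000
  cycle 1 → 1: weight = 7, length = 1, mean = 7/1 ≈ 7.000
  cycle 0 → 1 → 0: weight = 15, length = 2, mean = 15/2 ≈ 7.500
  cycle 1 → 0 → 1: weight = 15, length = 2, mean = 15/2 ≈ 7.500
Minimum mean = 3.000, attained e.g. along the cycle 0 → 0 with weight 3 and length 1. So λ(A) = 3/1 = 3.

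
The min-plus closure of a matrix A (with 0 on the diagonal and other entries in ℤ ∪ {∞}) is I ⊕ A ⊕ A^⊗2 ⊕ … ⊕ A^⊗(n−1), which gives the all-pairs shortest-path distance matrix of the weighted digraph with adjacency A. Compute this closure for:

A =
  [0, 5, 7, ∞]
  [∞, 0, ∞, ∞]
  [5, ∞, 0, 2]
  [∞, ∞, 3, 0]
Closure =
  [0, 5, 7, 9]
  [∞, 0, ∞, ∞]
  [5, 10, 0, 2]
  [8, 13, 3, 0]

This is the Floyd-Warshall all-pairs shortest-path computation. For each intermediate vertex k = 0, 1, …, 3, update dist[i][j] ← min(dist[i][j], dist[i][k] + dist[k][j]). The final matrix gives, for each (i, j), the minimum total weight of any directed path from i to j (possibly empty when i = j).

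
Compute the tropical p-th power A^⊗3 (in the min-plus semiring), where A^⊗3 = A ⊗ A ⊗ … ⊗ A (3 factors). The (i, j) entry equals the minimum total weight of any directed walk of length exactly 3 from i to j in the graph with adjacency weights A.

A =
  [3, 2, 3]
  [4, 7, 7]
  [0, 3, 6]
A^⊗3 =
  [6, 5, 6]
  [7, 9, 10]
  [3, 5, 6]

Each entry (A^⊗3)_ij equals the minimum over all length-3 walks i = v_0 → v_1 → … → v_3 = j of Σ_t A[v_t][v_{t+1}]. For example, for (i, j) = (0, 2) we minimise over 9 possible intermediate vertex sequences; the minimum is 6, attained along the walk 0 → 2 → 0 → 2.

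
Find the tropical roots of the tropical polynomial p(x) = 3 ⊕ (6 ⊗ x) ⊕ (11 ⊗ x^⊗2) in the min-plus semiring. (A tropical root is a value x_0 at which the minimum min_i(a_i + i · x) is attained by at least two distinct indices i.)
Roots: {-5, -3}

Each tropical root is a break point of the lower envelope of the lines y = a_i + i · x (there are 3 lines, with slopes 0, 1, ..., 2). Only the lines that attain the minimum somewhere contribute to roots; other lines are dominated. Here the surviving (envelope) indices are i = 2, i = 1, i = 0.
Intersections between consecutive envelope lines give the roots: for adjacent envelope indices i < j the intersection is x = (a_i − a_j) / (j − i). Reading off the sorted break points: {-5, -3}.
Verification: at each break x_0, at least two indices attain the minimum of min_i(a_i + i · x_0).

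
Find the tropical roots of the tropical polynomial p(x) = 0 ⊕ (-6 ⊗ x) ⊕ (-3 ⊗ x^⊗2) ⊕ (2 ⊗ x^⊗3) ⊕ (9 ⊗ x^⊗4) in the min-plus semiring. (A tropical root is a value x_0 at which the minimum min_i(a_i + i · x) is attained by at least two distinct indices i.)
Roots: {-7, -5, -3, 6}

Each tropical root is a break point of the lower envelope of the lines y = a_i + i · x (there are 5 lines, with slopes 0, 1, ..., 4). Only the lines that attain the minimum somewhere contribute to roots; other lines are dominated. Here the surviving (envelope) indices are i = 4, i = 3, i = 2, i = 1, i = 0.
Intersections between consecutive envelope lines give the roots: for adjacent envelope indices i < j the intersection is x = (a_i − a_j) / (j − i). Reading off the sorted break points: {-7, -5, -3, 6}.
Verification: at each break x_0, at least two indices attain the minimum of min_i(a_i + i · x_0).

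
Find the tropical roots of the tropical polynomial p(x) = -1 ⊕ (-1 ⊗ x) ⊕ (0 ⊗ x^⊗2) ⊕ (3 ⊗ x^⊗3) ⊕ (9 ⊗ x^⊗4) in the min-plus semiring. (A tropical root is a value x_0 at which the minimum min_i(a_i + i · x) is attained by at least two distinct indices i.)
Roots: {-6, -3, -1, 0}

Each tropical root is a break point of the lower envelope of the lines y = a_i + i · x (there are 5 lines, with slopes 0, 1, ..., 4). Only the lines that attain the minimum somewhere contribute to roots; other lines are dominated. Here the surviving (envelope) indices are i = 4, i = 3, i = 2, i = 1, i = 0.
Intersections between consecutive envelope lines give the roots: for adjacent envelope indices i < j the intersection is x = (a_i − a_j) / (j − i). Reading off the sorted break points: {-6, -3, -1, 0}.
Verification: at each break x_0, at least two indices attain the minimum of min_i(a_i + i · x_0).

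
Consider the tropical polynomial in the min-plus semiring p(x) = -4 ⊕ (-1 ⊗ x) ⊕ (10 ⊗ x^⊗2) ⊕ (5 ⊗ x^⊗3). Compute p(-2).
p(-2) = -4

A tropical monomial a ⊗ x^⊗i evaluates to a + i · x. Evaluating each term at x = -2:
  Term 0 contributes -4 + 0 · -2 = -4
  Term 1 contributes -1 + 1 · -2 = -3
  Term 2 contributes 10 + 2 · -2 = 6
  Term 3 contributes 5 + 3 · -2 = -1
p(-2) = ⊕ of these = min[-4, -3, 6, -1] = -4.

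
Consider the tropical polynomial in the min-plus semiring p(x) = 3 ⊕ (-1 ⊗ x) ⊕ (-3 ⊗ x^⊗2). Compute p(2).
p(2) = 1

A tropical monomial a ⊗ x^⊗i evaluates to a + i · x. Evaluating each term at x = 2:
  Term 0 contributes 3 + 0 · 2 = 3
  Term 1 contributes -1 + 1 · 2 = 1
  Term 2 contributes -3 + 2 · 2 = 1
p(2) = ⊕ of these = min[3, 1, 1] = 1.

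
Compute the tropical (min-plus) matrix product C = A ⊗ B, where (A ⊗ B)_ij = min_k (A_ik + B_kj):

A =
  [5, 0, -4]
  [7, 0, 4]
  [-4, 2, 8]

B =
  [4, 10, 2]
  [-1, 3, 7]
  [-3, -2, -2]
A ⊗ B =
  [-7, -6, -6]
  [-1, 2, 2]
  [0, 5, -2]

Apply the min-plus product entry-by-entry:
  C[0][0] = min over k of (A[0][0] + B[0][0] = 5 + 4 = 9, A[0][1] + B[1][0] = 0 + -1 = -1, A[0][2] + B[2][0] = -4 + -3 = -7) = -7 (attained at k = 2)
  C[0][1] = min over k of (A[0][0] + B[0][1] = 5 + 10 = 15, A[0][1] + B[1][1] = 0 + 3 = 3, A[0][2] + B[2][1] = -4 + -2 = -6) = -6 (attained at k = 2)
  C[0][2] = min over k of (A[0][0] + B[0][2] = 5 + 2 = 7, A[0][1] + B[1][2] = 0 + 7 = 7, A[0][2] + B[2][2] = -4 + -2 = -6) = -6 (attained at k = 2)
  C[1][0] = min over k of (A[1][0] + B[0][0] = 7 + 4 = 11, A[1][1] + B[1][0] = 0 + -1 = -1, A[1][2] + B[2][0] = 4 + -3 = 1) = -1 (attained at k = 1)
  C[1][1] = min over k of (A[1][0] + B[0][1] = 7 + 10 = 17, A[1][1] + B[1][1] = 0 + 3 = 3, A[1][2] + B[2][1] = 4 + -2 = 2) = 2 (attained at k = 2)
  C[1][2] = min over k of (A[1][0] + B[0][2] = 7 + 2 = 9, A[1][1] + B[1][2] = 0 + 7 = 7, A[1][2] + B[2][2] = 4 + -2 = 2) = 2 (attained at k = 2)
  C[2][0] = min over k of (A[2][0] + B[0][0] = -4 + 4 = 0, A[2][1] + B[1][0] = 2 + -1 = 1, A[2][2] + B[2][0] = 8 + -3 = 5) = 0 (attained at k = 0)
  C[2][1] = min over k of (A[2][0] + B[0][1] = -4 + 10 = 6, A[2][1] + B[1][1] = 2 + 3 = 5, A[2][2] + B[2][1] = 8 + -2 = 6) = 5 (attained at k = 1)
  C[2][2] = min over k of (A[2][0] + B[0][2] = -4 + 2 = -2, A[2][1] + B[1][2] = 2 + 7 = 9, A[2][2] + B[2][2] = 8 + -2 = 6) = -2 (attained at k = 0)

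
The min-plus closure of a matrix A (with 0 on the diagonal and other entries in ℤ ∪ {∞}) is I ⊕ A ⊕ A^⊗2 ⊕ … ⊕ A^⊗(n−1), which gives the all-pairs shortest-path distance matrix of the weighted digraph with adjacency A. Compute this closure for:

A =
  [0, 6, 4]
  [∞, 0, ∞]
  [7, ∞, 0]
Closure =
  [0, 6, 4]
  [∞, 0, ∞]
  [7, 13, 0]

This is the Floyd-Warshall all-pairs shortest-path computation. For each intermediate vertex k = 0, 1, …, 2, update dist[i][j] ← min(dist[i][j], dist[i][k] + dist[k][j]). The final matrix gives, for each (i, j), the minimum total weight of any directed path from i to j (possibly empty when i = j).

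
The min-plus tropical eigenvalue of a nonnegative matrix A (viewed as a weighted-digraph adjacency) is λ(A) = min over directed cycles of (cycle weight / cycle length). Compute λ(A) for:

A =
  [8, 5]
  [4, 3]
λ(A) = 3

Enumerate directed cycles and compute their means (weight / length). Sample:
  cycle 0 → 0: weight = 8, length = 1, mean = 8/1 ≈ 8.000
  cycle 1 → 1: weight = 3, length = 1, mean = 3/1 ≈ 3.000
  cycle 0 → 1 → 0: weight = 9, length = 2, mean = 9/2 ≈ 4.500
  cycle 1 → 0 → 1: weight = 9, length = 2, mean = 9/2 ≈ 4.500
Minimum mean = 3.000, attained e.g. along the cycle 1 → 1 with weight 3 and length 1. So λ(A) = 3/1 = 3.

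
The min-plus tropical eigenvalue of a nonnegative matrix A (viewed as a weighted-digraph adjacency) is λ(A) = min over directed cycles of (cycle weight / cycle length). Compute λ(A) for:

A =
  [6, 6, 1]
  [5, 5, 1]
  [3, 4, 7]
λ(A) = 2

Enumerate directed cycles and compute their means (weight / length). Sample:
  cycle 0 → 0: weight = 6, length = 1, mean = 6/1 ≈ 6.000
  cycle 1 → 1: weight = 5, length = 1, mean = 5/1 ≈ 5.000
  cycle 2 → 2: weight = 7, length = 1, mean = 7/1 ≈ 7.000
  cycle 0 → 1 → 0: weight = 11, length = 2, mean = 11/2 ≈ 5.500
  cycle 0 → 2 → 0: weight = 4, length = 2, mean = 4/2 ≈ 2.000
  cycle 1 → 0 → 1: weight = 11, length = 2, mean = 11/2 ≈ 5.500
Minimum mean = 2.000, attained e.g. along the cycle 0 → 2 → 0 with weight 4 and length 2. So λ(A) = 4/2 = 2.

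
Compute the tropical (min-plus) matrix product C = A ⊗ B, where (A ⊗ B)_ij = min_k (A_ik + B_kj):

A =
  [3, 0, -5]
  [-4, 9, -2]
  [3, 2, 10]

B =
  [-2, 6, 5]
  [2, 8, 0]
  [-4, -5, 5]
A ⊗ B =
  [-9, -10, 0]
  [-6, -7, 1]
  [1, 5, 2]

Apply the min-plus product entry-by-entry:
  C[0][0] = min over k of (A[0][0] + B[0][0] = 3 + -2 = 1, A[0][1] + B[1][0] = 0 + 2 = 2, A[0][2] + B[2][0] = -5 + -4 = -9) = -9 (attained at k = 2)
  C[0][1] = min over k of (A[0][0] + B[0][1] = 3 + 6 = 9, A[0][1] + B[1][1] = 0 + 8 = 8, A[0][2] + B[2][1] = -5 + -5 = -10) = -10 (attained at k = 2)
  C[0][2] = min over k of (A[0][0] + B[0][2] = 3 + 5 = 8, A[0][1] + B[1][2] = 0 + 0 = 0, A[0][2] + B[2][2] = -5 + 5 = 0) = 0 (attained at k = 1)
  C[1][0] = min over k of (A[1][0] + B[0][0] = -4 + -2 = -6, A[1][1] + B[1][0] = 9 + 2 = 11, A[1][2] + B[2][0] = -2 + -4 = -6) = -6 (attained at k = 0)
  C[1][1] = min over k of (A[1][0] + B[0][1] = -4 + 6 = 2, A[1][1] + B[1][1] = 9 + 8 = 17, A[1][2] + B[2][1] = -2 + -5 = -7) = -7 (attained at k = 2)
  C[1][2] = min over k of (A[1][0] + B[0][2] = -4 + 5 = 1, A[1][1] + B[1][2] = 9 + 0 = 9, A[1][2] + B[2][2] = -2 + 5 = 3) = 1 (attained at k = 0)
  C[2][0] = min over k of (A[2][0] + B[0][0] = 3 + -2 = 1, A[2][1] + B[1][0] = 2 + 2 = 4, A[2][2] + B[2][0] = 10 + -4 = 6) = 1 (attained at k = 0)
  C[2][1] = min over k of (A[2][0] + B[0][1] = 3 + 6 = 9, A[2][1] + B[1][1] = 2 + 8 = 10, A[2][2] + B[2][1] = 10 + -5 = 5) = 5 (attained at k = 2)
  C[2][2] = min over k of (A[2][0] + B[0][2] = 3 + 5 = 8, A[2][1] + B[1][2] = 2 + 0 = 2, A[2][2] + B[2][2] = 10 + 5 = 15) = 2 (attained at k = 1)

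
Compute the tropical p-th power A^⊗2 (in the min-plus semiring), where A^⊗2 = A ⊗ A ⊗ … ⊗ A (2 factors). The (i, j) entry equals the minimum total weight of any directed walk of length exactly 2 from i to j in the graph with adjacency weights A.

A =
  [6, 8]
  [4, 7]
A^⊗2 =
  [12, 14]
  [10, 12]

Each entry (A^⊗2)_ij equals the minimum over all length-2 walks i = v_0 → v_1 → … → v_2 = j of Σ_t A[v_t][v_{t+1}]. For example, for (i, j) = (0, 1) we minimise over 2 possible intermediate vertex sequences; the minimum is 14, attained along the walk 0 → 0 → 1.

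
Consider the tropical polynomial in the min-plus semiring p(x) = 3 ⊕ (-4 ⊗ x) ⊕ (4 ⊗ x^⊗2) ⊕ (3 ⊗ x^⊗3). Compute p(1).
p(1) = -3

A tropical monomial a ⊗ x^⊗i evaluates to a + i · x. Evaluating each term at x = 1:
  Term 0 contributes 3 + 0 · 1 = 3
  Term 1 contributes -4 + 1 · 1 = -3
  Term 2 contributes 4 + 2 · 1 = 6
  Term 3 contributes 3 + 3 · 1 = 6
p(1) = ⊕ of these = min[3, -3, 6, 6] = -3.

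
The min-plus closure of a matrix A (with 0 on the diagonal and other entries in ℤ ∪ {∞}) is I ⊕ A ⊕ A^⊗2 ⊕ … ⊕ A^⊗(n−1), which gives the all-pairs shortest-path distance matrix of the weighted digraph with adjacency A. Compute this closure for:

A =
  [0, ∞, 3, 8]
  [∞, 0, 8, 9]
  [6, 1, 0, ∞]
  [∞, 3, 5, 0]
Closure =
  [0, 4, 3, 8]
  [14, 0, 8, 9]
  [6, 1, 0, 10]
  [11, 3, 5, 0]

This is the Floyd-Warshall all-pairs shortest-path computation. For each intermediate vertex k = 0, 1, …, 3, update dist[i][j] ← min(dist[i][j], dist[i][k] + dist[k][j]). The final matrix gives, for each (i, j), the minimum total weight of any directed path from i to j (possibly empty when i = j).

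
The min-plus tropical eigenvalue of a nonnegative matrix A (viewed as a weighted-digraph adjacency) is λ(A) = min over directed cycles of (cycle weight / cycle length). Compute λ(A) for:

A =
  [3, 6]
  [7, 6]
λ(A) = 3

Enumerate directed cycles and compute their means (weight / length). Sample:
  cycle 0 → 0: weight = 3, length = 1, mean = 3/1 ≈ 3.000
  cycle 1 → 1: weight = 6, length = 1, mean = 6/1 ≈ 6.000
  cycle 0 → 1 → 0: weight = 13, length = 2, mean = 13/2 ≈ 6.500
  cycle 1 → 0 → 1: weight = 13, length = 2, mean = 13/2 ≈ 6.500
Minimum mean = 3.000, attained e.g. along the cycle 0 → 0 with weight 3 and length 1. So λ(A) = 3/1 = 3.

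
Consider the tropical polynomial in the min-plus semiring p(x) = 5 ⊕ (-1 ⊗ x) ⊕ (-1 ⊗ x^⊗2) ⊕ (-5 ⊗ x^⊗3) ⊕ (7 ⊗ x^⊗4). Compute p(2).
p(2) = 1

A tropical monomial a ⊗ x^⊗i evaluates to a + i · x. Evaluating each term at x = 2:
  Term 0 contributes 5 + 0 · 2 = 5
  Term 1 contributes -1 + 1 · 2 = 1
  Term 2 contributes -1 + 2 · 2 = 3
  Term 3 contributes -5 + 3 · 2 = 1
  Term 4 contributes 7 + 4 · 2 = 15
p(2) = ⊕ of these = min[5, 1, 3, 1, 15] = 1.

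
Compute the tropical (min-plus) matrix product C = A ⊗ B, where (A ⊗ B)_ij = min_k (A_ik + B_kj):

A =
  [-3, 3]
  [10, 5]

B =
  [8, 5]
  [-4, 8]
A ⊗ B =
  [-1, 2]
  [1, 13]

Apply the min-plus product entry-by-entry:
  C[0][0] = min over k of (A[0][0] + B[0][0] = -3 + 8 = 5, A[0][1] + B[1][0] = 3 + -4 = -1) = -1 (attained at k = 1)
  C[0][1] = min over k of (A[0][0] + B[0][1] = -3 + 5 = 2, A[0][1] + B[1][1] = 3 + 8 = 11) = 2 (attained at k = 0)
  C[1][0] = min over k of (A[1][0] + B[0][0] = 10 + 8 = 18, A[1][1] + B[1][0] = 5 + -4 = 1) = 1 (attained at k = 1)
  C[1][1] = min over k of (A[1][0] + B[0][1] = 10 + 5 = 15, A[1][1] + B[1][1] = 5 + 8 = 13) = 13 (attained at k = 1)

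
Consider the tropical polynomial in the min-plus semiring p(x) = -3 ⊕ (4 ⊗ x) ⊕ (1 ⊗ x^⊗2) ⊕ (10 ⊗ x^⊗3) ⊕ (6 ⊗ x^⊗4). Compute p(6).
p(6) = -3

A tropical monomial a ⊗ x^⊗i evaluates to a + i · x. Evaluating each term at x = 6:
  Term 0 contributes -3 + 0 · 6 = -3
  Term 1 contributes 4 + 1 · 6 = 10
  Term 2 contributes 1 + 2 · 6 = 13
  Term 3 contributes 10 + 3 · 6 = 28
  Term 4 contributes 6 + 4 · 6 = 30
p(6) = ⊕ of these = min[-3, 10, 13, 28, 30] = -3.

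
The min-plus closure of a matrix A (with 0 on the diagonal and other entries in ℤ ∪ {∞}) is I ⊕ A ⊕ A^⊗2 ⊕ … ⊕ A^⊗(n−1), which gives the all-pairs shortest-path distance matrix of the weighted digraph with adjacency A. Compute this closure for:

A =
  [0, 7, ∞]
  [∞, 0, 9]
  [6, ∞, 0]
Closure =
  [0, 7, 16]
  [15, 0, 9]
  [6, 13, 0]

This is the Floyd-Warshall all-pairs shortest-path computation. For each intermediate vertex k = 0, 1, …, 2, update dist[i][j] ← min(dist[i][j], dist[i][k] + dist[k][j]). The final matrix gives, for each (i, j), the minimum total weight of any directed path from i to j (possibly empty when i = j).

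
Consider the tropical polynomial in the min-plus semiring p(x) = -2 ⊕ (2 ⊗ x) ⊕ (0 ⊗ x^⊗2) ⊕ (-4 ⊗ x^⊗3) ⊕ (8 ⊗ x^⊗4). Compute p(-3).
p(-3) = -13

A tropical monomial a ⊗ x^⊗i evaluates to a + i · x. Evaluating each term at x = -3:
  Term 0 contributes -2 + 0 · -3 = -2
  Term 1 contributes 2 + 1 · -3 = -1
  Term 2 contributes 0 + 2 · -3 = -6
  Term 3 contributes -4 + 3 · -3 = -13
  Term 4 contributes 8 + 4 · -3 = -4
p(-3) = ⊕ of these = min[-2, -1, -6, -13, -4] = -13.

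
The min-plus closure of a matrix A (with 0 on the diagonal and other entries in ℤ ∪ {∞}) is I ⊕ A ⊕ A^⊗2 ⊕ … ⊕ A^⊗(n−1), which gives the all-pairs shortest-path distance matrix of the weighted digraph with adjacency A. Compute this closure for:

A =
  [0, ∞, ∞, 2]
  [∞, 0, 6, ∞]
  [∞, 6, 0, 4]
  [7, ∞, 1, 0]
Closure =
  [0, 9, 3, 2]
  [17, 0, 6, 10]
  [11, 6, 0, 4]
  [7, 7, 1, 0]

This is the Floyd-Warshall all-pairs shortest-path computation. For each intermediate vertex k = 0, 1, …, 3, update dist[i][j] ← min(dist[i][j], dist[i][k] + dist[k][j]). The final matrix gives, for each (i, j), the minimum total weight of any directed path from i to j (possibly empty when i = j).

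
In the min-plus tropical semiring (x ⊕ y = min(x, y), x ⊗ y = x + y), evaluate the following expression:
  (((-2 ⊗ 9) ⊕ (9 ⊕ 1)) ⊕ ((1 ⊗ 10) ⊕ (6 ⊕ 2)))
(((-2 ⊗ 9) ⊕ (9 ⊕ 1)) ⊕ ((1 ⊗ 10) ⊕ (6 ⊕ 2))) = 1

Expand innermost to outermost. Recall ⊕ takes the minimum of its arguments and ⊗ takes their sum. Working out the expression (((-2 ⊗ 9) ⊕ (9 ⊕ 1)) ⊕ ((1 ⊗ 10) ⊕ (6 ⊕ 2))) gives 1.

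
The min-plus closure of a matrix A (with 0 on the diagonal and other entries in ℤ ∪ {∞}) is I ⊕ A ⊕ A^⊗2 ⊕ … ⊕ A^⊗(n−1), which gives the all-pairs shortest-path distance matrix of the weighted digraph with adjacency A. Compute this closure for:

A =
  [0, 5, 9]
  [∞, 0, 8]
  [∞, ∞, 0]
Closure =
  [0, 5, 9]
  [∞, 0, 8]
  [∞, ∞, 0]

This is the Floyd-Warshall all-pairs shortest-path computation. For each intermediate vertex k = 0, 1, …, 2, update dist[i][j] ← min(dist[i][j], dist[i][k] + dist[k][j]). The final matrix gives, for each (i, j), the minimum total weight of any directed path from i to j (possibly empty when i = j).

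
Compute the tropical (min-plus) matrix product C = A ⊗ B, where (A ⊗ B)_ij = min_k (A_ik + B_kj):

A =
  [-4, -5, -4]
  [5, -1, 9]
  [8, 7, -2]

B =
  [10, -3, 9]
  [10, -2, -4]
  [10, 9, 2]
A ⊗ B =
  [5, -7, -9]
  [9, -3, -5]
  [8, 5, 0]

Apply the min-plus product entry-by-entry:
  C[0][0] = min over k of (A[0][0] + B[0][0] = -4 + 10 = 6, A[0][1] + B[1][0] = -5 + 10 = 5, A[0][2] + B[2][0] = -4 + 10 = 6) = 5 (attained at k = 1)
  C[0][1] = min over k of (A[0][0] + B[0][1] = -4 + -3 = -7, A[0][1] + B[1][1] = -5 + -2 = -7, A[0][2] + B[2][1] = -4 + 9 = 5) = -7 (attained at k = 0)
  C[0][2] = min over k of (A[0][0] + B[0][2] = -4 + 9 = 5, A[0][1] + B[1][2] = -5 + -4 = -9, A[0][2] + B[2][2] = -4 + 2 = -2) = -9 (attained at k = 1)
  C[1][0] = min over k of (A[1][0] + B[0][0] = 5 + 10 = 15, A[1][1] + B[1][0] = -1 + 10 = 9, A[1][2] + B[2][0] = 9 + 10 = 19) = 9 (attained at k = 1)
  C[1][1] = min over k of (A[1][0] + B[0][1] = 5 + -3 = 2, A[1][1] + B[1][1] = -1 + -2 = -3, A[1][2] + B[2][1] = 9 + 9 = 18) = -3 (attained at k = 1)
  C[1][2] = min over k of (A[1][0] + B[0][2] = 5 + 9 = 14, A[1][1] + B[1][2] = -1 + -4 = -5, A[1][2] + B[2][2] = 9 + 2 = 11) = -5 (attained at k = 1)
  C[2][0] = min over k of (A[2][0] + B[0][0] = 8 + 10 = 18, A[2][1] + B[1][0] = 7 + 10 = 17, A[2][2] + B[2][0] = -2 + 10 = 8) = 8 (attained at k = 2)
  C[2][1] = min over k of (A[2][0] + B[0][1] = 8 + -3 = 5, A[2][1] + B[1][1] = 7 + -2 = 5, A[2][2] + B[2][1] = -2 + 9 = 7) = 5 (attained at k = 0)
  C[2][2] = min over k of (A[2][0] + B[0][2] = 8 + 9 = 17, A[2][1] + B[1][2] = 7 + -4 = 3, A[2][2] + B[2][2] = -2 + 2 = 0) = 0 (attained at k = 2)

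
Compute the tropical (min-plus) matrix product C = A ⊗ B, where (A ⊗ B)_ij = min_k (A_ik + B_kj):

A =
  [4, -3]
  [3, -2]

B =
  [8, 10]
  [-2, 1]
A ⊗ B =
  [-5, -2]
  [-4, -1]

Apply the min-plus product entry-by-entry:
  C[0][0] = min over k of (A[0][0] + B[0][0] = 4 + 8 = 12, A[0][1] + B[1][0] = -3 + -2 = -5) = -5 (attained at k = 1)
  C[0][1] = min over k of (A[0][0] + B[0][1] = 4 + 10 = 14, A[0][1] + B[1][1] = -3 + 1 = -2) = -2 (attained at k = 1)
  C[1][0] = min over k of (A[1][0] + B[0][0] = 3 + 8 = 11, A[1][1] + B[1][0] = -2 + -2 = -4) = -4 (attained at k = 1)
  C[1][1] = min over k of (A[1][0] + B[0][1] = 3 + 10 = 13, A[1][1] + B[1][1] = -2 + 1 = -1) = -1 (attained at k = 1)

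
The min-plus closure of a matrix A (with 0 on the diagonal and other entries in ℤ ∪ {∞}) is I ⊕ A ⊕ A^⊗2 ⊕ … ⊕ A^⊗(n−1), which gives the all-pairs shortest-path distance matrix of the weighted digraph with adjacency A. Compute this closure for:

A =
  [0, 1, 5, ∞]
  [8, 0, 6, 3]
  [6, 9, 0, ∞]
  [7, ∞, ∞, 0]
Closure =
  [0, 1, 5, 4]
  [8, 0, 6, 3]
  [6, 7, 0, 10]
  [7, 8, 12, 0]

This is the Floyd-Warshall all-pairs shortest-path computation. For each intermediate vertex k = 0, 1, …, 3, update dist[i][j] ← min(dist[i][j], dist[i][k] + dist[k][j]). The final matrix gives, for each (i, j), the minimum total weight of any directed path from i to j (possibly empty when i = j).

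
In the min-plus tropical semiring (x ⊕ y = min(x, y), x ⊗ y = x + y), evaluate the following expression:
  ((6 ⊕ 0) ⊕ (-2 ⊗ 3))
((6 ⊕ 0) ⊕ (-2 ⊗ 3)) = 0

Expand innermost to outermost. Recall ⊕ takes the minimum of its arguments and ⊗ takes their sum. Working out the expression ((6 ⊕ 0) ⊕ (-2 ⊗ 3)) gives 0.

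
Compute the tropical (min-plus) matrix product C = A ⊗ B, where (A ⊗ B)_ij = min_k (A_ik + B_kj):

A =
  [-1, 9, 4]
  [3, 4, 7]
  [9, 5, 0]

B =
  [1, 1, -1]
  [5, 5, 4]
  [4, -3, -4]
A ⊗ B =
  [0, 0, -2]
  [4, 4, 2]
  [4, -3, -4]

Apply the min-plus product entry-by-entry:
  C[0][0] = min over k of (A[0][0] + B[0][0] = -1 + 1 = 0, A[0][1] + B[1][0] = 9 + 5 = 14, A[0][2] + B[2][0] = 4 + 4 = 8) = 0 (attained at k = 0)
  C[0][1] = min over k of (A[0][0] + B[0][1] = -1 + 1 = 0, A[0][1] + B[1][1] = 9 + 5 = 14, A[0][2] + B[2][1] = 4 + -3 = 1) = 0 (attained at k = 0)
  C[0][2] = min over k of (A[0][0] + B[0][2] = -1 + -1 = -2, A[0][1] + B[1][2] = 9 + 4 = 13, A[0][2] + B[2][2] = 4 + -4 = 0) = -2 (attained at k = 0)
  C[1][0] = min over k of (A[1][0] + B[0][0] = 3 + 1 = 4, A[1][1] + B[1][0] = 4 + 5 = 9, A[1][2] + B[2][0] = 7 + 4 = 11) = 4 (attained at k = 0)
  C[1][1] = min over k of (A[1][0] + B[0][1] = 3 + 1 = 4, A[1][1] + B[1][1] = 4 + 5 = 9, A[1][2] + B[2][1] = 7 + -3 = 4) = 4 (attained at k = 0)
  C[1][2] = min over k of (A[1][0] + B[0][2] = 3 + -1 = 2, A[1][1] + B[1][2] = 4 + 4 = 8, A[1][2] + B[2][2] = 7 + -4 = 3) = 2 (attained at k = 0)
  C[2][0] = min over k of (A[2][0] + B[0][0] = 9 + 1 = 10, A[2][1] + B[1][0] = 5 + 5 = 10, A[2][2] + B[2][0] = 0 + 4 = 4) = 4 (attained at k = 2)
  C[2][1] = min over k of (A[2][0] + B[0][1] = 9 + 1 = 10, A[2][1] + B[1][1] = 5 + 5 = 10, A[2][2] + B[2][1] = 0 + -3 = -3) = -3 (attained at k = 2)
  C[2][2] = min over k of (A[2][0] + B[0][2] = 9 + -1 = 8, A[2][1] + B[1][2] = 5 + 4 = 9, A[2][2] + B[2][2] = 0 + -4 = -4) = -4 (attained at k = 2)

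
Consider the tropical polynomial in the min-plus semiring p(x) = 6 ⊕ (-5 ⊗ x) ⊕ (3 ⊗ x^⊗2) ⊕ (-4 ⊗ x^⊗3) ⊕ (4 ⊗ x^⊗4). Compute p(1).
p(1) = -4

A tropical monomial a ⊗ x^⊗i evaluates to a + i · x. Evaluating each term at x = 1:
  Term 0 contributes 6 + 0 · 1 = 6
  Term 1 contributes -5 + 1 · 1 = -4
  Term 2 contributes 3 + 2 · 1 = 5
  Term 3 contributes -4 + 3 · 1 = -1
  Term 4 contributes 4 + 4 · 1 = 8
p(1) = ⊕ of these = min[6, -4, 5, -1, 8] = -4.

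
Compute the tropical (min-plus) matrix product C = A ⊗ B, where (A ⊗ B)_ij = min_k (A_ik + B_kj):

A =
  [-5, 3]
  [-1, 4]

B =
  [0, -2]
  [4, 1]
A ⊗ B =
  [-5, -7]
  [-1, -3]

Apply the min-plus product entry-by-entry:
  C[0][0] = min over k of (A[0][0] + B[0][0] = -5 + 0 = -5, A[0][1] + B[1][0] = 3 + 4 = 7) = -5 (attained at k = 0)
  C[0][1] = min over k of (A[0][0] + B[0][1] = -5 + -2 = -7, A[0][1] + B[1][1] = 3 + 1 = 4) = -7 (attained at k = 0)
  C[1][0] = min over k of (A[1][0] + B[0][0] = -1 + 0 = -1, A[1][1] + B[1][0] = 4 + 4 = 8) = -1 (attained at k = 0)
  C[1][1] = min over k of (A[1][0] + B[0][1] = -1 + -2 = -3, A[1][1] + B[1][1] = 4 + 1 = 5) = -3 (attained at k = 0)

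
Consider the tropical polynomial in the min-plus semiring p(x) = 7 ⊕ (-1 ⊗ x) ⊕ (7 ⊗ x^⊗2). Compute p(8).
p(8) = 7

A tropical monomial a ⊗ x^⊗i evaluates to a + i · x. Evaluating each term at x = 8:
  Term 0 contributes 7 + 0 · 8 = 7
  Term 1 contributes -1 + 1 · 8 = 7
  Term 2 contributes 7 + 2 · 8 = 23
p(8) = ⊕ of these = min[7, 7, 23] = 7.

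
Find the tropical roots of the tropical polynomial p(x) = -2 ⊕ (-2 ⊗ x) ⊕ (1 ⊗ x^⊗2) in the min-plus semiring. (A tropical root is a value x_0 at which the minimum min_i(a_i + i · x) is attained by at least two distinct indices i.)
Roots: {-3, 0}

Each tropical root is a break point of the lower envelope of the lines y = a_i + i · x (there are 3 lines, with slopes 0, 1, ..., 2). Only the lines that attain the minimum somewhere contribute to roots; other lines are dominated. Here the surviving (envelope) indices are i = 2, i = 1, i = 0.
Intersections between consecutive envelope lines give the roots: for adjacent envelope indices i < j the intersection is x = (a_i − a_j) / (j − i). Reading off the sorted break points: {-3, 0}.
Verification: at each break x_0, at least two indices attain the minimum of min_i(a_i + i · x_0).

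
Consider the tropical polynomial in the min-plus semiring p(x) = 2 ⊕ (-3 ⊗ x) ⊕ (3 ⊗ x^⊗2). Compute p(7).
p(7) = 2

A tropical monomial a ⊗ x^⊗i evaluates to a + i · x. Evaluating each term at x = 7:
  Term 0 contributes 2 + 0 · 7 = 2
  Term 1 contributes -3 + 1 · 7 = 4
  Term 2 contributes 3 + 2 · 7 = 17
p(7) = ⊕ of these = min[2, 4, 17] = 2.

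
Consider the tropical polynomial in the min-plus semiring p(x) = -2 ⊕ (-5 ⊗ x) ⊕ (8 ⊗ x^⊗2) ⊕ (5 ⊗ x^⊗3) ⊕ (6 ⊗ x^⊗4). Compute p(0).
p(0) = -5

A tropical monomial a ⊗ x^⊗i evaluates to a + i · x. Evaluating each term at x = 0:
  Term 0 contributes -2 + 0 · 0 = -2
  Term 1 contributes -5 + 1 · 0 = -5
  Term 2 contributes 8 + 2 · 0 = 8
  Term 3 contributes 5 + 3 · 0 = 5
  Term 4 contributes 6 + 4 · 0 = 6
p(0) = ⊕ of these = min[-2, -5, 8, 5, 6] = -5.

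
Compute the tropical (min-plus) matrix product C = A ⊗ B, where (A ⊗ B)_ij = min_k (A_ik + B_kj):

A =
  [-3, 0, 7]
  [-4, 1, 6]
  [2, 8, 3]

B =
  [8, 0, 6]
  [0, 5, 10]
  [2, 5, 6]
A ⊗ B =
  [0, -3, 3]
  [1, -4, 2]
  [5, 2, 8]

Apply the min-plus product entry-by-entry:
  C[0][0] = min over k of (A[0][0] + B[0][0] = -3 + 8 = 5, A[0][1] + B[1][0] = 0 + 0 = 0, A[0][2] + B[2][0] = 7 + 2 = 9) = 0 (attained at k = 1)
  C[0][1] = min over k of (A[0][0] + B[0][1] = -3 + 0 = -3, A[0][1] + B[1][1] = 0 + 5 = 5, A[0][2] + B[2][1] = 7 + 5 = 12) = -3 (attained at k = 0)
  C[0][2] = min over k of (A[0][0] + B[0][2] = -3 + 6 = 3, A[0][1] + B[1][2] = 0 + 10 = 10, A[0][2] + B[2][2] = 7 + 6 = 13) = 3 (attained at k = 0)
  C[1][0] = min over k of (A[1][0] + B[0][0] = -4 + 8 = 4, A[1][1] + B[1][0] = 1 + 0 = 1, A[1][2] + B[2][0] = 6 + 2 = 8) = 1 (attained at k = 1)
  C[1][1] = min over k of (A[1][0] + B[0][1] = -4 + 0 = -4, A[1][1] + B[1][1] = 1 + 5 = 6, A[1][2] + B[2][1] = 6 + 5 = 11) = -4 (attained at k = 0)
  C[1][2] = min over k of (A[1][0] + B[0][2] = -4 + 6 = 2, A[1][1] + B[1][2] = 1 + 10 = 11, A[1][2] + B[2][2] = 6 + 6 = 12) = 2 (attained at k = 0)
  C[2][0] = min over k of (A[2][0] + B[0][0] = 2 + 8 = 10, A[2][1] + B[1][0] = 8 + 0 = 8, A[2][2] + B[2][0] = 3 + 2 = 5) = 5 (attained at k = 2)
  C[2][1] = min over k of (A[2][0] + B[0][1] = 2 + 0 = 2, A[2][1] + B[1][1] = 8 + 5 = 13, A[2][2] + B[2][1] = 3 + 5 = 8) = 2 (attained at k = 0)
  C[2][2] = min over k of (A[2][0] + B[0][2] = 2 + 6 = 8, A[2][1] + B[1][2] = 8 + 10 = 18, A[2][2] + B[2][2] = 3 + 6 = 9) = 8 (attained at k = 0)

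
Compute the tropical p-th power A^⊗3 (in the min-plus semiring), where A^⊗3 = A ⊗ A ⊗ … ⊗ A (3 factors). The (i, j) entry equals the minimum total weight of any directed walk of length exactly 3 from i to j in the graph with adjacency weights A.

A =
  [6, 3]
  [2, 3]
A^⊗3 =
  [8, 8]
  [7, 8]

Each entry (A^⊗3)_ij equals the minimum over all length-3 walks i = v_0 → v_1 → … → v_3 = j of Σ_t A[v_t][v_{t+1}]. For example, for (i, j) = (0, 1) we minimise over 4 possible intermediate vertex sequences; the minimum is 8, attained along the walk 0 → 1 → 0 → 1.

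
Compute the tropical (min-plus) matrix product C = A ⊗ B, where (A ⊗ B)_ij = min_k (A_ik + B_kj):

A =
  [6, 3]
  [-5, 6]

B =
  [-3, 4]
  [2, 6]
A ⊗ B =
  [3, 9]
  [-8, -1]

Apply the min-plus product entry-by-entry:
  C[0][0] = min over k of (A[0][0] + B[0][0] = 6 + -3 = 3, A[0][1] + B[1][0] = 3 + 2 = 5) = 3 (attained at k = 0)
  C[0][1] = min over k of (A[0][0] + B[0][1] = 6 + 4 = 10, A[0][1] + B[1][1] = 3 + 6 = 9) = 9 (attained at k = 1)
  C[1][0] = min over k of (A[1][0] + B[0][0] = -5 + -3 = -8, A[1][1] + B[1][0] = 6 + 2 = 8) = -8 (attained at k = 0)
  C[1][1] = min over k of (A[1][0] + B[0][1] = -5 + 4 = -1, A[1][1] + B[1][1] = 6 + 6 = 12) = -1 (attained at k = 0)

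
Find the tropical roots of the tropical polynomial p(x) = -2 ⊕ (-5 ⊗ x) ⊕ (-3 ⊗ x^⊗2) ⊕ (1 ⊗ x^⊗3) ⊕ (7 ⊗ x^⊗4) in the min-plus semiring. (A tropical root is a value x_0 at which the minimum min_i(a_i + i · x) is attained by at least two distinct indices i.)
Roots: {-6, -4, -2, 3}

Each tropical root is a break point of the lower envelope of the lines y = a_i + i · x (there are 5 lines, with slopes 0, 1, ..., 4). Only the lines that attain the minimum somewhere contribute to roots; other lines are dominated. Here the surviving (envelope) indices are i = 4, i = 3, i = 2, i = 1, i = 0.
Intersections between consecutive envelope lines give the roots: for adjacent envelope indices i < j the intersection is x = (a_i − a_j) / (j − i). Reading off the sorted break points: {-6, -4, -2, 3}.
Verification: at each break x_0, at least two indices attain the minimum of min_i(a_i + i · x_0).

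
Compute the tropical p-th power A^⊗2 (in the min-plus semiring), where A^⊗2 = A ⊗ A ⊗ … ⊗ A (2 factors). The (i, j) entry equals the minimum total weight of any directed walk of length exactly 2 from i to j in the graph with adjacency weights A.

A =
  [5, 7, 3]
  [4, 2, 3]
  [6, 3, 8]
A^⊗2 =
  [9, 6, 8]
  [6, 4, 5]
  [7, 5, 6]

Each entry (A^⊗2)_ij equals the minimum over all length-2 walks i = v_0 → v_1 → … → v_2 = j of Σ_t A[v_t][v_{t+1}]. For example, for (i, j) = (0, 2) we minimise over 3 possible intermediate vertex sequences; the minimum is 8, attained along the walk 0 → 0 → 2.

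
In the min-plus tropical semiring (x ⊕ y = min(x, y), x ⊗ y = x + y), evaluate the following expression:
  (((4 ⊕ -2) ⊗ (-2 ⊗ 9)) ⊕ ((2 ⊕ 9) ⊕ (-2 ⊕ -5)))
(((4 ⊕ -2) ⊗ (-2 ⊗ 9)) ⊕ ((2 ⊕ 9) ⊕ (-2 ⊕ -5))) = -5

Expand innermost to outermost. Recall ⊕ takes the minimum of its arguments and ⊗ takes their sum. Working out the expression (((4 ⊕ -2) ⊗ (-2 ⊗ 9)) ⊕ ((2 ⊕ 9) ⊕ (-2 ⊕ -5))) gives -5.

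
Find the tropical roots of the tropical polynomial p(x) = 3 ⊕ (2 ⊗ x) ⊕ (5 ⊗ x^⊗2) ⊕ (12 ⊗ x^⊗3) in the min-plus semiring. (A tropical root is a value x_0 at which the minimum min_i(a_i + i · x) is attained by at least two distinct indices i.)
Roots: {-7, -3, 1}

Each tropical root is a break point of the lower envelope of the lines y = a_i + i · x (there are 4 lines, with slopes 0, 1, ..., 3). Only the lines that attain the minimum somewhere contribute to roots; other lines are dominated. Here the surviving (envelope) indices are i = 3, i = 2, i = 1, i = 0.
Intersections between consecutive envelope lines give the roots: for adjacent envelope indices i < j the intersection is x = (a_i − a_j) / (j − i). Reading off the sorted break points: {-7, -3, 1}.
Verification: at each break x_0, at least two indices attain the minimum of min_i(a_i + i · x_0).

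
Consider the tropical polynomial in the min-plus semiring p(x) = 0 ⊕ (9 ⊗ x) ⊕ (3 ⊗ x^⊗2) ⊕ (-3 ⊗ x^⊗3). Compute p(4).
p(4) = 0

A tropical monomial a ⊗ x^⊗i evaluates to a + i · x. Evaluating each term at x = 4:
  Term 0 contributes 0 + 0 · 4 = 0
  Term 1 contributes 9 + 1 · 4 = 13
  Term 2 contributes 3 + 2 · 4 = 11
  Term 3 contributes -3 + 3 · 4 = 9
p(4) = ⊕ of these = min[0, 13, 11, 9] = 0.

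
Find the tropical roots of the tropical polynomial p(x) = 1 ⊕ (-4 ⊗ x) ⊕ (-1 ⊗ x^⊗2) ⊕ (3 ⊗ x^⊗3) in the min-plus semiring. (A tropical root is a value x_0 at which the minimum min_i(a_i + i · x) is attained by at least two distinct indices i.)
Roots: {-4, -3, 5}

Each tropical root is a break point of the lower envelope of the lines y = a_i + i · x (there are 4 lines, with slopes 0, 1, ..., 3). Only the lines that attain the minimum somewhere contribute to roots; other lines are dominated. Here the surviving (envelope) indices are i = 3, i = 2, i = 1, i = 0.
Intersections between consecutive envelope lines give the roots: for adjacent envelope indices i < j the intersection is x = (a_i − a_j) / (j − i). Reading off the sorted break points: {-4, -3, 5}.
Verification: at each break x_0, at least two indices attain the minimum of min_i(a_i + i · x_0).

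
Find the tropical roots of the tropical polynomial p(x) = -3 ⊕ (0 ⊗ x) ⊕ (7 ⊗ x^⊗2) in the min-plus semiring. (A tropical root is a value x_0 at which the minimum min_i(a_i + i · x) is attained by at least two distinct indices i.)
Roots: {-7, -3}

Each tropical root is a break point of the lower envelope of the lines y = a_i + i · x (there are 3 lines, with slopes 0, 1, ..., 2). Only the lines that attain the minimum somewhere contribute to roots; other lines are dominated. Here the surviving (envelope) indices are i = 2, i = 1, i = 0.
Intersections between consecutive envelope lines give the roots: for adjacent envelope indices i < j the intersection is x = (a_i − a_j) / (j − i). Reading off the sorted break points: {-7, -3}.
Verification: at each break x_0, at least two indices attain the minimum of min_i(a_i + i · x_0).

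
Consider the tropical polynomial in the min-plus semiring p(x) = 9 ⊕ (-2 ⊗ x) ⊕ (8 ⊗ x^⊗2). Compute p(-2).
p(-2) = -4

A tropical monomial a ⊗ x^⊗i evaluates to a + i · x. Evaluating each term at x = -2:
  Term 0 contributes 9 + 0 · -2 = 9
  Term 1 contributes -2 + 1 · -2 = -4
  Term 2 contributes 8 + 2 · -2 = 4
p(-2) = ⊕ of these = min[9, -4, 4] = -4.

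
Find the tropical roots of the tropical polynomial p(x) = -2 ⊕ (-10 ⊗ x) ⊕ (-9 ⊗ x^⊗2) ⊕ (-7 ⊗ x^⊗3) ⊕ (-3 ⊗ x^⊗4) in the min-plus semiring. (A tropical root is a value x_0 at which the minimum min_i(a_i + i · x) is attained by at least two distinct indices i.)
Roots: {-4, -2, -1, 8}

Each tropical root is a break point of the lower envelope of the lines y = a_i + i · x (there are 5 lines, with slopes 0, 1, ..., 4). Only the lines that attain the minimum somewhere contribute to roots; other lines are dominated. Here the surviving (envelope) indices are i = 4, i = 3, i = 2, i = 1, i = 0.
Intersections between consecutive envelope lines give the roots: for adjacent envelope indices i < j the intersection is x = (a_i − a_j) / (j − i). Reading off the sorted break points: {-4, -2, -1, 8}.
Verification: at each break x_0, at least two indices attain the minimum of min_i(a_i + i · x_0).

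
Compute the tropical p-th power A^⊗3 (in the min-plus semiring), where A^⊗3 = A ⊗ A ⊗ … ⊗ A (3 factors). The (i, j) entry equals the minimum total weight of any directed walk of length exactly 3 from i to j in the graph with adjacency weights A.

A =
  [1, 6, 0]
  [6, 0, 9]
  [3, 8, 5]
A^⊗3 =
  [3, 6, 2]
  [6, 0, 6]
  [5, 8, 4]

Each entry (A^⊗3)_ij equals the minimum over all length-3 walks i = v_0 → v_1 → … → v_3 = j of Σ_t A[v_t][v_{t+1}]. For example, for (i, j) = (0, 2) we minimise over 9 possible intermediate vertex sequences; the minimum is 2, attained along the walk 0 → 0 → 0 → 2.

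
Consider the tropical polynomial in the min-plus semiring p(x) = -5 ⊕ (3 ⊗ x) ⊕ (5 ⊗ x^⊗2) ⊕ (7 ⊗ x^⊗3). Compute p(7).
p(7) = -5

A tropical monomial a ⊗ x^⊗i evaluates to a + i · x. Evaluating each term at x = 7:
  Term 0 contributes -5 + 0 · 7 = -5
  Term 1 contributes 3 + 1 · 7 = 10
  Term 2 contributes 5 + 2 · 7 = 19
  Term 3 contributes 7 + 3 · 7 = 28
p(7) = ⊕ of these = min[-5, 10, 19, 28] = -5.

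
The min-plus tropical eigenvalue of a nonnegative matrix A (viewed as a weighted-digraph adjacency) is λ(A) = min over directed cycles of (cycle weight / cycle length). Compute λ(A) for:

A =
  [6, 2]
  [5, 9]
λ(A) = 7/2

Enumerate directed cycles and compute their means (weight / length). Sample:
  cycle 0 → 0: weight = 6, length = 1, mean = 6/1 ≈ 6.000
  cycle 1 → 1: weight = 9, length = 1, mean = 9/1 ≈ 9.000
  cycle 0 → 1 → 0: weight = 7, length = 2, mean = 7/2 ≈ 3.500
  cycle 1 → 0 → 1: weight = 7, length = 2, mean = 7/2 ≈ 3.500
Minimum mean = 3.500, attained e.g. along the cycle 0 → 1 → 0 with weight 7 and length 2. So λ(A) = 7/2 = 7/2.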